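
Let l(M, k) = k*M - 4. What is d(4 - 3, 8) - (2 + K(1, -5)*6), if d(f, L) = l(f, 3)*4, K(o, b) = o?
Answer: -12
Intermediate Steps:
l(M, k) = -4 + M*k (l(M, k) = M*k - 4 = -4 + M*k)
d(f, L) = -16 + 12*f (d(f, L) = (-4 + f*3)*4 = (-4 + 3*f)*4 = -16 + 12*f)
d(4 - 3, 8) - (2 + K(1, -5)*6) = (-16 + 12*(4 - 3)) - (2 + 1*6) = (-16 + 12*1) - (2 + 6) = (-16 + 12) - 1*8 = -4 - 8 = -12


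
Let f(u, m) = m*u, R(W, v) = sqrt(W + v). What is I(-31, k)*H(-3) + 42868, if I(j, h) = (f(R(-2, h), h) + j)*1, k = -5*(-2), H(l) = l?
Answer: 42961 - 60*sqrt(2) ≈ 42876.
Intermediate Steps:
k = 10
I(j, h) = j + h*sqrt(-2 + h) (I(j, h) = (h*sqrt(-2 + h) + j)*1 = (j + h*sqrt(-2 + h))*1 = j + h*sqrt(-2 + h))
I(-31, k)*H(-3) + 42868 = (-31 + 10*sqrt(-2 + 10))*(-3) + 42868 = (-31 + 10*sqrt(8))*(-3) + 42868 = (-31 + 10*(2*sqrt(2)))*(-3) + 42868 = (-31 + 20*sqrt(2))*(-3) + 42868 = (93 - 60*sqrt(2)) + 42868 = 42961 - 60*sqrt(2)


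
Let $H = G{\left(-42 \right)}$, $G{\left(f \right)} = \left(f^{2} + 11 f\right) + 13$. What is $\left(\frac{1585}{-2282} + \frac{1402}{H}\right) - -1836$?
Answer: $\frac{5510638969}{3000830} \approx 1836.4$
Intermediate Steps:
$G{\left(f \right)} = 13 + f^{2} + 11 f$
$H = 1315$ ($H = 13 + \left(-42\right)^{2} + 11 \left(-42\right) = 13 + 1764 - 462 = 1315$)
$\left(\frac{1585}{-2282} + \frac{1402}{H}\right) - -1836 = \left(\frac{1585}{-2282} + \frac{1402}{1315}\right) - -1836 = \left(1585 \left(- \frac{1}{2282}\right) + 1402 \cdot \frac{1}{1315}\right) + 1836 = \left(- \frac{1585}{2282} + \frac{1402}{1315}\right) + 1836 = \frac{1115089}{3000830} + 1836 = \frac{5510638969}{3000830}$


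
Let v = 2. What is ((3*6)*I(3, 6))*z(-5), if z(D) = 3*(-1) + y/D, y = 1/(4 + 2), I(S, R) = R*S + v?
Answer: -1092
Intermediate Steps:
I(S, R) = 2 + R*S (I(S, R) = R*S + 2 = 2 + R*S)
y = ⅙ (y = 1/6 = ⅙ ≈ 0.16667)
z(D) = -3 + 1/(6*D) (z(D) = 3*(-1) + 1/(6*D) = -3 + 1/(6*D))
((3*6)*I(3, 6))*z(-5) = ((3*6)*(2 + 6*3))*(-3 + (⅙)/(-5)) = (18*(2 + 18))*(-3 + (⅙)*(-⅕)) = (18*20)*(-3 - 1/30) = 360*(-91/30) = -1092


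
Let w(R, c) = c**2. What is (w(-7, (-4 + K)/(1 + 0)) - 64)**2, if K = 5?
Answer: 3969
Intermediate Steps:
(w(-7, (-4 + K)/(1 + 0)) - 64)**2 = (((-4 + 5)/(1 + 0))**2 - 64)**2 = ((1/1)**2 - 64)**2 = ((1*1)**2 - 64)**2 = (1**2 - 64)**2 = (1 - 64)**2 = (-63)**2 = 3969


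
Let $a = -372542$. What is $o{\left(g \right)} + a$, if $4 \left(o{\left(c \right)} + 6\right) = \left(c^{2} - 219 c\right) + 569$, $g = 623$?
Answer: $- \frac{1237931}{4} \approx -3.0948 \cdot 10^{5}$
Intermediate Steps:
$o{\left(c \right)} = \frac{545}{4} - \frac{219 c}{4} + \frac{c^{2}}{4}$ ($o{\left(c \right)} = -6 + \frac{\left(c^{2} - 219 c\right) + 569}{4} = -6 + \frac{569 + c^{2} - 219 c}{4} = -6 + \left(\frac{569}{4} - \frac{219 c}{4} + \frac{c^{2}}{4}\right) = \frac{545}{4} - \frac{219 c}{4} + \frac{c^{2}}{4}$)
$o{\left(g \right)} + a = \left(\frac{545}{4} - \frac{136437}{4} + \frac{623^{2}}{4}\right) - 372542 = \left(\frac{545}{4} - \frac{136437}{4} + \frac{1}{4} \cdot 388129\right) - 372542 = \left(\frac{545}{4} - \frac{136437}{4} + \frac{388129}{4}\right) - 372542 = \frac{252237}{4} - 372542 = - \frac{1237931}{4}$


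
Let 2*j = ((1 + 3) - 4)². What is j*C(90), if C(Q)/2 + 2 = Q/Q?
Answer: 0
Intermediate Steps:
C(Q) = -2 (C(Q) = -4 + 2*(Q/Q) = -4 + 2*1 = -4 + 2 = -2)
j = 0 (j = ((1 + 3) - 4)²/2 = (4 - 4)²/2 = (½)*0² = (½)*0 = 0)
j*C(90) = 0*(-2) = 0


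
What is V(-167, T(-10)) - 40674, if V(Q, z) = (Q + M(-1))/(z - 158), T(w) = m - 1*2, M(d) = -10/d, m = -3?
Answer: -6629705/163 ≈ -40673.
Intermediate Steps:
T(w) = -5 (T(w) = -3 - 1*2 = -3 - 2 = -5)
V(Q, z) = (10 + Q)/(-158 + z) (V(Q, z) = (Q - 10/(-1))/(z - 158) = (Q - 10*(-1))/(-158 + z) = (Q + 10)/(-158 + z) = (10 + Q)/(-158 + z))
V(-167, T(-10)) - 40674 = (10 - 167)/(-158 - 5) - 40674 = -157/(-163) - 40674 = -1/163*(-157) - 40674 = 157/163 - 40674 = -6629705/163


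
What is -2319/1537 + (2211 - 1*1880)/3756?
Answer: -8201417/5772972 ≈ -1.4207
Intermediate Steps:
-2319/1537 + (2211 - 1*1880)/3756 = -2319*1/1537 + (2211 - 1880)*(1/3756) = -2319/1537 + 331*(1/3756) = -2319/1537 + 331/3756 = -8201417/5772972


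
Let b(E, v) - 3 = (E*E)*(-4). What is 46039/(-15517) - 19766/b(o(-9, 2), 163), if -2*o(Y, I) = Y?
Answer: 151558990/605163 ≈ 250.44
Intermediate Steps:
o(Y, I) = -Y/2
b(E, v) = 3 - 4*E² (b(E, v) = 3 + (E*E)*(-4) = 3 + E²*(-4) = 3 - 4*E²)
46039/(-15517) - 19766/b(o(-9, 2), 163) = 46039/(-15517) - 19766/(3 - 4*(-½*(-9))²) = 46039*(-1/15517) - 19766/(3 - 4*(9/2)²) = -46039/15517 - 19766/(3 - 4*81/4) = -46039/15517 - 19766/(3 - 81) = -46039/15517 - 19766/(-78) = -46039/15517 - 19766*(-1/78) = -46039/15517 + 9883/39 = 151558990/605163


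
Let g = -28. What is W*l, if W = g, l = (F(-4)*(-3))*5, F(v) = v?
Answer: -1680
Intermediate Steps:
l = 60 (l = -4*(-3)*5 = 12*5 = 60)
W = -28
W*l = -28*60 = -1680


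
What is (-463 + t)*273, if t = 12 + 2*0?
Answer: -123123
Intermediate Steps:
t = 12 (t = 12 + 0 = 12)
(-463 + t)*273 = (-463 + 12)*273 = -451*273 = -123123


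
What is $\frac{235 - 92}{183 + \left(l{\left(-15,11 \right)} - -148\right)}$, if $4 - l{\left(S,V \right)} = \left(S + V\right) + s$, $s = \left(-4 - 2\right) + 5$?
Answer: $\frac{143}{340} \approx 0.42059$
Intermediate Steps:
$s = -1$ ($s = -6 + 5 = -1$)
$l{\left(S,V \right)} = 5 - S - V$ ($l{\left(S,V \right)} = 4 - \left(\left(S + V\right) - 1\right) = 4 - \left(-1 + S + V\right) = 5 - S - V$)
$\frac{235 - 92}{183 + \left(l{\left(-15,11 \right)} - -148\right)} = \frac{235 - 92}{183 - -157} = \frac{143}{183 + \left(\left(5 + 15 - 11\right) + 148\right)} = \frac{143}{183 + \left(9 + 148\right)} = \frac{143}{183 + 157} = \frac{143}{340}$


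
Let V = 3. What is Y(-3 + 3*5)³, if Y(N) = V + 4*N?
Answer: 132651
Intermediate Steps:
Y(N) = 3 + 4*N
Y(-3 + 3*5)³ = (3 + 4*(-3 + 3*5))³ = (3 + 4*(-3 + 15))³ = (3 + 4*12)³ = (3 + 48)³ = 51³ = 132651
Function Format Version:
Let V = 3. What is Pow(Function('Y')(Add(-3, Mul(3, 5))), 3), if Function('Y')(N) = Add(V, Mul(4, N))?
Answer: 132651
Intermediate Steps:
Function('Y')(N) = Add(3, Mul(4, N))
Pow(Function('Y')(Add(-3, Mul(3, 5))), 3) = Pow(Add(3, Mul(4, Add(-3, Mul(3, 5)))), 3) = Pow(Add(3, Mul(4, Add(-3, 15))), 3) = Pow(Add(3, Mul(4, 12)), 3) = Pow(Add(3, 48), 3) = Pow(51, 3) = 132651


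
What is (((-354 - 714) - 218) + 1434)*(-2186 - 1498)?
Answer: -545232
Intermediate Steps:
(((-354 - 714) - 218) + 1434)*(-2186 - 1498) = ((-1068 - 218) + 1434)*(-3684) = (-1286 + 1434)*(-3684) = 148*(-3684) = -545232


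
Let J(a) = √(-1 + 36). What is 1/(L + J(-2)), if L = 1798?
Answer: 1798/3232769 - √35/3232769 ≈ 0.00055435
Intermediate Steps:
J(a) = √35
1/(L + J(-2)) = 1/(1798 + √35)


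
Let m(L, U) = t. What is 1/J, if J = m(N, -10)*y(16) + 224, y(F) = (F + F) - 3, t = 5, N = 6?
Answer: 1/369 ≈ 0.0027100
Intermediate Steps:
y(F) = -3 + 2*F (y(F) = 2*F - 3 = -3 + 2*F)
m(L, U) = 5
J = 369 (J = 5*(-3 + 2*16) + 224 = 5*(-3 + 32) + 224 = 5*29 + 224 = 145 + 224 = 369)
1/J = 1/369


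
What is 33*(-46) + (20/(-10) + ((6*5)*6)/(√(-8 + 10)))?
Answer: -1520 + 90*√2 ≈ -1392.7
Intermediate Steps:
33*(-46) + (20/(-10) + ((6*5)*6)/(√(-8 + 10))) = -1518 + (20*(-⅒) + (30*6)/(√2)) = -1518 + (-2 + 180*(√2/2)) = -1518 + (-2 + 90*√2) = -1520 + 90*√2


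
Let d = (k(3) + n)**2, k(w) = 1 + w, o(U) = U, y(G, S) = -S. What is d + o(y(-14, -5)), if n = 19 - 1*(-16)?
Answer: 1526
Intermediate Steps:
n = 35 (n = 19 + 16 = 35)
d = 1521 (d = ((1 + 3) + 35)**2 = (4 + 35)**2 = 39**2 = 1521)
d + o(y(-14, -5)) = 1521 - 1*(-5) = 1521 + 5 = 1526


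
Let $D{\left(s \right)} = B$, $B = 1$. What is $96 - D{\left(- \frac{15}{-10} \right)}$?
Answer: $95$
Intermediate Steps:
$D{\left(s \right)} = 1$
$96 - D{\left(- \frac{15}{-10} \right)} = 96 - 1 = 95$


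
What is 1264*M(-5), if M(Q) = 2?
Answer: 2528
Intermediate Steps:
1264*M(-5) = 1264*2 = 2528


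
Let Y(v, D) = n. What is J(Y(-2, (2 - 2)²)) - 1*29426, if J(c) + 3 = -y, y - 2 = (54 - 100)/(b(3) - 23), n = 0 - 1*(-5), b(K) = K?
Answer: -294333/10 ≈ -29433.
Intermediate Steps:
n = 5 (n = 0 + 5 = 5)
Y(v, D) = 5
y = 43/10 (y = 2 + (54 - 100)/(3 - 23) = 2 - 46/(-20) = 2 - 46*(-1/20) = 2 + 23/10 = 43/10 ≈ 4.3000)
J(c) = -73/10 (J(c) = -3 - 1*43/10 = -3 - 43/10 = -73/10)
J(Y(-2, (2 - 2)²)) - 1*29426 = -73/10 - 1*29426 = -73/10 - 29426 = -294333/10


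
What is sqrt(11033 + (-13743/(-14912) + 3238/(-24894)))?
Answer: sqrt(659938492143751695)/7733736 ≈ 105.04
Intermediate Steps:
sqrt(11033 + (-13743/(-14912) + 3238/(-24894))) = sqrt(11033 + (-13743*(-1/14912) + 3238*(-1/24894))) = sqrt(11033 + (13743/14912 - 1619/12447)) = sqrt(11033 + 146916593/185609664) = sqrt(2047978339505/185609664) = sqrt(659938492143751695)/7733736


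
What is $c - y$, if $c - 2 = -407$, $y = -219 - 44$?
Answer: $-142$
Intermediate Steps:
$y = -263$ ($y = -219 - 44 = -263$)
$c = -405$ ($c = 2 - 407 = -405$)
$c - y = -405 - -263 = -405 + 263 = -142$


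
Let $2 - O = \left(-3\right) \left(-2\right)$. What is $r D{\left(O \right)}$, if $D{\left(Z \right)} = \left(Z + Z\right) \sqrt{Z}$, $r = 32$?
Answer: $- 512 i \approx - 512.0 i$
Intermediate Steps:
$O = -4$ ($O = 2 - \left(-3\right) \left(-2\right) = 2 - 6 = -4$)
$D{\left(Z \right)} = 2 Z^{\frac{3}{2}}$ ($D{\left(Z \right)} = 2 Z \sqrt{Z} = 2 Z^{\frac{3}{2}}$)
$r D{\left(O \right)} = 32 \cdot 2 \left(-4\right)^{\frac{3}{2}} = 32 \cdot 2 \left(- 8 i\right) = 32 \left(- 16 i\right) = - 512 i$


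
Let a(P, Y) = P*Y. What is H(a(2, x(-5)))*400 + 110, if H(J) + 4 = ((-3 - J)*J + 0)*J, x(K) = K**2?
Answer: -53001490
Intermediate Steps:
H(J) = -4 + J**2*(-3 - J) (H(J) = -4 + ((-3 - J)*J + 0)*J = -4 + (J*(-3 - J) + 0)*J = -4 + (J*(-3 - J))*J = -4 + J**2*(-3 - J))
H(a(2, x(-5)))*400 + 110 = (-4 - (2*(-5)**2)**3 - 3*(2*(-5)**2)**2)*400 + 110 = (-4 - (2*25)**3 - 3*(2*25)**2)*400 + 110 = (-4 - 1*50**3 - 3*50**2)*400 + 110 = (-4 - 1*125000 - 3*2500)*400 + 110 = (-4 - 125000 - 7500)*400 + 110 = -132504*400 + 110 = -53001600 + 110 = -53001490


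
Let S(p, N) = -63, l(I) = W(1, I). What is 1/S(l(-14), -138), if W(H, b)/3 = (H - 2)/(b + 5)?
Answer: -1/63 ≈ -0.015873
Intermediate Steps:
W(H, b) = 3*(-2 + H)/(5 + b) (W(H, b) = 3*((H - 2)/(b + 5)) = 3*((-2 + H)/(5 + b)) = 3*(-2 + H)/(5 + b))
l(I) = -3/(5 + I) (l(I) = 3*(-2 + 1)/(5 + I) = 3*(-1)/(5 + I) = -3/(5 + I))
1/S(l(-14), -138) = 1/(-63) = -1/63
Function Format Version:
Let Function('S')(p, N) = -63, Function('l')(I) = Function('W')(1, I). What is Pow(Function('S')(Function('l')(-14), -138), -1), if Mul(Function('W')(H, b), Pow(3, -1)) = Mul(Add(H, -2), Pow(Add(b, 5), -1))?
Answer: Rational(-1, 63) ≈ -0.015873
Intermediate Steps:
Function('W')(H, b) = Mul(3, Pow(Add(5, b), -1), Add(-2, H)) (Function('W')(H, b) = Mul(3, Mul(Add(H, -2), Pow(Add(b, 5), -1))) = Mul(3, Mul(Add(-2, H), Pow(Add(5, b), -1))) = Mul(3, Mul(Pow(Add(5, b), -1), Add(-2, H))) = Mul(3, Pow(Add(5, b), -1), Add(-2, H)))
Function('l')(I) = Mul(-3, Pow(Add(5, I), -1)) (Function('l')(I) = Mul(3, Pow(Add(5, I), -1), Add(-2, 1)) = Mul(3, Pow(Add(5, I), -1), -1) = Mul(-3, Pow(Add(5, I), -1)))
Pow(Function('S')(Function('l')(-14), -138), -1) = Pow(-63, -1) = Rational(-1, 63)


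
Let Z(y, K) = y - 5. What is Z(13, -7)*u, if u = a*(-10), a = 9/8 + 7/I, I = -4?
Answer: 50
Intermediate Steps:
Z(y, K) = -5 + y
a = -5/8 (a = 9/8 + 7/(-4) = 9*(⅛) + 7*(-¼) = 9/8 - 7/4 = -5/8 ≈ -0.62500)
u = 25/4 (u = -5/8*(-10) = 25/4 ≈ 6.2500)
Z(13, -7)*u = (-5 + 13)*(25/4) = 8*(25/4) = 50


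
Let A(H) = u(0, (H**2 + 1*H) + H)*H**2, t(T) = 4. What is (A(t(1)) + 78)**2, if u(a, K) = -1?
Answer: 3844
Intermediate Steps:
A(H) = -H**2
(A(t(1)) + 78)**2 = (-1*4**2 + 78)**2 = (-1*16 + 78)**2 = (-16 + 78)**2 = 62**2 = 3844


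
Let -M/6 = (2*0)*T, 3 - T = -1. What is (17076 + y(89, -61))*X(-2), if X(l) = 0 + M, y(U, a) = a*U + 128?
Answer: 0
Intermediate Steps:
T = 4 (T = 3 - 1*(-1) = 3 + 1 = 4)
y(U, a) = 128 + U*a (y(U, a) = U*a + 128 = 128 + U*a)
M = 0 (M = -6*2*0*4 = -0*4 = -6*0 = 0)
X(l) = 0 (X(l) = 0 + 0 = 0)
(17076 + y(89, -61))*X(-2) = (17076 + (128 + 89*(-61)))*0 = (17076 + (128 - 5429))*0 = (17076 - 5301)*0 = 11775*0 = 0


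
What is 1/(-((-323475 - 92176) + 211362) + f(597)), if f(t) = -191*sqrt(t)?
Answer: 204289/41712216364 + 191*sqrt(597)/41712216364 ≈ 5.0095e-6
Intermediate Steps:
1/(-((-323475 - 92176) + 211362) + f(597)) = 1/(-((-323475 - 92176) + 211362) - 191*sqrt(597)) = 1/(-(-415651 + 211362) - 191*sqrt(597)) = 1/(-1*(-204289) - 191*sqrt(597)) = 1/(204289 - 191*sqrt(597))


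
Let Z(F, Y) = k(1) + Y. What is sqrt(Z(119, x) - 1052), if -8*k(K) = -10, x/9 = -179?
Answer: 39*I*sqrt(7)/2 ≈ 51.592*I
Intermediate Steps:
x = -1611 (x = 9*(-179) = -1611)
k(K) = 5/4 (k(K) = -1/8*(-10) = 5/4)
Z(F, Y) = 5/4 + Y
sqrt(Z(119, x) - 1052) = sqrt((5/4 - 1611) - 1052) = sqrt(-6439/4 - 1052) = sqrt(-10647/4) = 39*I*sqrt(7)/2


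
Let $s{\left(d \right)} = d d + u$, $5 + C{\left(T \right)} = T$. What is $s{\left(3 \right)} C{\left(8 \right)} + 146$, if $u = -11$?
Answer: $140$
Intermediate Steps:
$C{\left(T \right)} = -5 + T$
$s{\left(d \right)} = -11 + d^{2}$ ($s{\left(d \right)} = d d - 11 = d^{2} - 11 = -11 + d^{2}$)
$s{\left(3 \right)} C{\left(8 \right)} + 146 = \left(-11 + 3^{2}\right) \left(-5 + 8\right) + 146 = \left(-11 + 9\right) 3 + 146 = \left(-2\right) 3 + 146 = -6 + 146 = 140$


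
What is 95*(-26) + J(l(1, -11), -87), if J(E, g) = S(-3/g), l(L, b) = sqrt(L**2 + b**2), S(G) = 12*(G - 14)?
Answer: -76490/29 ≈ -2637.6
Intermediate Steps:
S(G) = -168 + 12*G (S(G) = 12*(-14 + G) = -168 + 12*G)
J(E, g) = -168 - 36/g (J(E, g) = -168 + 12*(-3/g) = -168 - 36/g)
95*(-26) + J(l(1, -11), -87) = 95*(-26) + (-168 - 36/(-87)) = -2470 + (-168 - 36*(-1/87)) = -2470 + (-168 + 12/29) = -2470 - 4860/29 = -76490/29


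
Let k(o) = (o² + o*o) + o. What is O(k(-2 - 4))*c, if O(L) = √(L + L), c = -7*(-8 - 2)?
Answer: 140*√33 ≈ 804.24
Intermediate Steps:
c = 70 (c = -7*(-10) = 70)
k(o) = o + 2*o² (k(o) = (o² + o²) + o = 2*o² + o = o + 2*o²)
O(L) = √2*√L (O(L) = √(2*L) = √2*√L)
O(k(-2 - 4))*c = (√2*√((-2 - 4)*(1 + 2*(-2 - 4))))*70 = (√2*√(-6*(1 + 2*(-6))))*70 = (√2*√(-6*(1 - 12)))*70 = (√2*√(-6*(-11)))*70 = (√2*√66)*70 = (2*√33)*70 = 140*√33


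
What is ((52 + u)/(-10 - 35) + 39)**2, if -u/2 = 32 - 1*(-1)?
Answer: 3129361/2025 ≈ 1545.4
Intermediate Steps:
u = -66 (u = -2*(32 - 1*(-1)) = -2*(32 + 1) = -2*33 = -66)
((52 + u)/(-10 - 35) + 39)**2 = ((52 - 66)/(-10 - 35) + 39)**2 = (-14/(-45) + 39)**2 = (-14*(-1/45) + 39)**2 = (14/45 + 39)**2 = (1769/45)**2 = 3129361/2025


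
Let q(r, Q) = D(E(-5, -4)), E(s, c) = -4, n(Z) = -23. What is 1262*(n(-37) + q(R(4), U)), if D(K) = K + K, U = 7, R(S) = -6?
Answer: -39122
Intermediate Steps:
D(K) = 2*K
q(r, Q) = -8 (q(r, Q) = 2*(-4) = -8)
1262*(n(-37) + q(R(4), U)) = 1262*(-23 - 8) = 1262*(-31) = -39122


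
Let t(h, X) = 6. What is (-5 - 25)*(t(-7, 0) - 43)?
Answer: 1110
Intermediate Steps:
(-5 - 25)*(t(-7, 0) - 43) = (-5 - 25)*(6 - 43) = -30*(-37) = 1110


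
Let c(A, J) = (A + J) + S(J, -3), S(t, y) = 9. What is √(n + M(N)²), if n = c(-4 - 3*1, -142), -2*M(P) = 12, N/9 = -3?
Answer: 2*I*√26 ≈ 10.198*I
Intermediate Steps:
N = -27 (N = 9*(-3) = -27)
M(P) = -6 (M(P) = -½*12 = -6)
c(A, J) = 9 + A + J (c(A, J) = (A + J) + 9 = 9 + A + J)
n = -140 (n = 9 + (-4 - 3*1) - 142 = 9 + (-4 - 3) - 142 = 9 - 7 - 142 = -140)
√(n + M(N)²) = √(-140 + (-6)²) = √(-140 + 36) = √(-104) = 2*I*√26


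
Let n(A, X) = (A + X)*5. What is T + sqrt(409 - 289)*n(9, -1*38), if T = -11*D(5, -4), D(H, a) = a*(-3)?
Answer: -132 - 290*sqrt(30) ≈ -1720.4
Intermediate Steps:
n(A, X) = 5*A + 5*X
D(H, a) = -3*a
T = -132 (T = -(-33)*(-4) = -11*12 = -132)
T + sqrt(409 - 289)*n(9, -1*38) = -132 + sqrt(409 - 289)*(5*9 + 5*(-1*38)) = -132 + sqrt(120)*(45 + 5*(-38)) = -132 + (2*sqrt(30))*(45 - 190) = -132 + (2*sqrt(30))*(-145) = -132 - 290*sqrt(30)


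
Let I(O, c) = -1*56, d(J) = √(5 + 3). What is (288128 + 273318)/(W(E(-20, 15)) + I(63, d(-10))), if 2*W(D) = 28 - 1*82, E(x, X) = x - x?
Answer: -561446/83 ≈ -6764.4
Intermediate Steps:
d(J) = 2*√2 (d(J) = √8 = 2*√2)
E(x, X) = 0
I(O, c) = -56
W(D) = -27 (W(D) = (28 - 1*82)/2 = (28 - 82)/2 = (½)*(-54) = -27)
(288128 + 273318)/(W(E(-20, 15)) + I(63, d(-10))) = (288128 + 273318)/(-27 - 56) = 561446/(-83) = 561446*(-1/83) = -561446/83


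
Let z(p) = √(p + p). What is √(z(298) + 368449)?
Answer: √(368449 + 2*√149) ≈ 607.02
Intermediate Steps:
z(p) = √2*√p (z(p) = √(2*p) = √2*√p)
√(z(298) + 368449) = √(√2*√298 + 368449) = √(2*√149 + 368449) = √(368449 + 2*√149)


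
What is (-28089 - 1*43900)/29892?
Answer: -71989/29892 ≈ -2.4083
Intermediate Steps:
(-28089 - 1*43900)/29892 = (-28089 - 43900)*(1/29892) = -71989*1/29892 = -71989/29892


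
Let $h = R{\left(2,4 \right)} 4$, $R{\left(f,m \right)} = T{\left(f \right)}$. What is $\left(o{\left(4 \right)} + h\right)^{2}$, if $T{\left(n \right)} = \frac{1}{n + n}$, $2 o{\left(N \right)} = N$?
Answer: $9$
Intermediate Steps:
$o{\left(N \right)} = \frac{N}{2}$
$T{\left(n \right)} = \frac{1}{2 n}$
$R{\left(f,m \right)} = \frac{1}{2 f}$
$h = 1$ ($h = \frac{1}{2 \cdot 2} \cdot 4 = \frac{1}{2} \cdot \frac{1}{2} \cdot 4 = \frac{1}{4} \cdot 4 = 1$)
$\left(o{\left(4 \right)} + h\right)^{2} = \left(\frac{1}{2} \cdot 4 + 1\right)^{2} = \left(2 + 1\right)^{2} = 3^{2} = 9$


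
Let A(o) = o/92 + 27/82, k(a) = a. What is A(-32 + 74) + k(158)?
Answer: 149735/943 ≈ 158.79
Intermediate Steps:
A(o) = 27/82 + o/92 (A(o) = o*(1/92) + 27*(1/82) = o/92 + 27/82 = 27/82 + o/92)
A(-32 + 74) + k(158) = (27/82 + (-32 + 74)/92) + 158 = (27/82 + (1/92)*42) + 158 = (27/82 + 21/46) + 158 = 741/943 + 158 = 149735/943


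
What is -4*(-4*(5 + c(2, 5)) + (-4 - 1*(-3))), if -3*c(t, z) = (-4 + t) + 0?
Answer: 284/3 ≈ 94.667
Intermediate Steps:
c(t, z) = 4/3 - t/3 (c(t, z) = -((-4 + t) + 0)/3 = -(-4 + t)/3 = 4/3 - t/3)
-4*(-4*(5 + c(2, 5)) + (-4 - 1*(-3))) = -4*(-4*(5 + (4/3 - 1/3*2)) + (-4 - 1*(-3))) = -4*(-4*(5 + (4/3 - 2/3)) + (-4 + 3)) = -4*(-4*(5 + 2/3) - 1) = -4*(-4*17/3 - 1) = -4*(-68/3 - 1) = -4*(-71/3) = 284/3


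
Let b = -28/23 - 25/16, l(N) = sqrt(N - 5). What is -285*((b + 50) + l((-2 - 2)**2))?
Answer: -4952445/368 - 285*sqrt(11) ≈ -14403.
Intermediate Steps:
l(N) = sqrt(-5 + N)
b = -1023/368 (b = -28*1/23 - 25*1/16 = -28/23 - 25/16 = -1023/368 ≈ -2.7799)
-285*((b + 50) + l((-2 - 2)**2)) = -285*((-1023/368 + 50) + sqrt(-5 + (-2 - 2)**2)) = -285*(17377/368 + sqrt(-5 + (-4)**2)) = -285*(17377/368 + sqrt(-5 + 16)) = -285*(17377/368 + sqrt(11)) = -4952445/368 - 285*sqrt(11)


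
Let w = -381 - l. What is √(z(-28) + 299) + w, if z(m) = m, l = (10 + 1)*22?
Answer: -623 + √271 ≈ -606.54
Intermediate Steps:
l = 242 (l = 11*22 = 242)
w = -623 (w = -381 - 1*242 = -381 - 242 = -623)
√(z(-28) + 299) + w = √(-28 + 299) - 623 = √271 - 623 = -623 + √271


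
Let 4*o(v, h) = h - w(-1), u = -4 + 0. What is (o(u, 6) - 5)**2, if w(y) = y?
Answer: 169/16 ≈ 10.563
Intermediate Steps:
u = -4
o(v, h) = 1/4 + h/4 (o(v, h) = (h - 1*(-1))/4 = (h + 1)/4 = (1 + h)/4 = 1/4 + h/4)
(o(u, 6) - 5)**2 = ((1/4 + (1/4)*6) - 5)**2 = ((1/4 + 3/2) - 5)**2 = (7/4 - 5)**2 = (-13/4)**2 = 169/16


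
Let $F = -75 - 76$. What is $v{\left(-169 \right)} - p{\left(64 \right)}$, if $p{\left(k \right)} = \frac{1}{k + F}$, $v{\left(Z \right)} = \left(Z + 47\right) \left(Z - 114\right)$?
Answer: $\frac{3003763}{87} \approx 34526.0$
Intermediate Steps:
$v{\left(Z \right)} = \left(-114 + Z\right) \left(47 + Z\right)$ ($v{\left(Z \right)} = \left(47 + Z\right) \left(-114 + Z\right) = \left(-114 + Z\right) \left(47 + Z\right)$)
$F = -151$ ($F = -75 - 76 = -151$)
$p{\left(k \right)} = \frac{1}{-151 + k}$ ($p{\left(k \right)} = \frac{1}{k - 151} = \frac{1}{-151 + k}$)
$v{\left(-169 \right)} - p{\left(64 \right)} = \left(-5358 + \left(-169\right)^{2} - -11323\right) - \frac{1}{-151 + 64} = \left(-5358 + 28561 + 11323\right) - \frac{1}{-87} = 34526 - - \frac{1}{87} = 34526 + \frac{1}{87} = \frac{3003763}{87}$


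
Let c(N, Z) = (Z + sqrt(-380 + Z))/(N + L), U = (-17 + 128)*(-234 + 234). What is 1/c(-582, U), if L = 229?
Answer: 353*I*sqrt(95)/190 ≈ 18.109*I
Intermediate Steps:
U = 0 (U = 111*0 = 0)
c(N, Z) = (Z + sqrt(-380 + Z))/(229 + N) (c(N, Z) = (Z + sqrt(-380 + Z))/(N + 229) = (Z + sqrt(-380 + Z))/(229 + N))
1/c(-582, U) = 1/((0 + sqrt(-380 + 0))/(229 - 582)) = 1/((0 + sqrt(-380))/(-353)) = 1/(-(0 + 2*I*sqrt(95))/353) = 1/(-2*I*sqrt(95)/353) = 353*I*sqrt(95)/190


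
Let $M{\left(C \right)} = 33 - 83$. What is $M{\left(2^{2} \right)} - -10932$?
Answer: $10882$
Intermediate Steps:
$M{\left(C \right)} = -50$ ($M{\left(C \right)} = 33 - 83 = -50$)
$M{\left(2^{2} \right)} - -10932 = -50 - -10932 = -50 + 10932 = 10882$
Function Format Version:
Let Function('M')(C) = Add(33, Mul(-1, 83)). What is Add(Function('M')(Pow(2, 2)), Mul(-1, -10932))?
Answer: 10882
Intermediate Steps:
Function('M')(C) = -50 (Function('M')(C) = Add(33, -83) = -50)
Add(Function('M')(Pow(2, 2)), Mul(-1, -10932)) = Add(-50, Mul(-1, -10932)) = Add(-50, 10932) = 10882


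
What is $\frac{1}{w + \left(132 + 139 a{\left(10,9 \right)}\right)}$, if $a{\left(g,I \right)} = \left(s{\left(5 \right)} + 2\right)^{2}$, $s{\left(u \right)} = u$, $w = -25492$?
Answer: $- \frac{1}{18549} \approx -5.3911 \cdot 10^{-5}$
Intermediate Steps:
$a{\left(g,I \right)} = 49$ ($a{\left(g,I \right)} = \left(5 + 2\right)^{2} = 7^{2} = 49$)
$\frac{1}{w + \left(132 + 139 a{\left(10,9 \right)}\right)} = \frac{1}{-25492 + \left(132 + 139 \cdot 49\right)} = \frac{1}{-25492 + \left(132 + 6811\right)} = \frac{1}{-25492 + 6943} = \frac{1}{-18549} = - \frac{1}{18549}$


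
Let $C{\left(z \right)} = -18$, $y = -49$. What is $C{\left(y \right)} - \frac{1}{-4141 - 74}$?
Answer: $- \frac{75869}{4215} \approx -18.0$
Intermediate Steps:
$C{\left(y \right)} - \frac{1}{-4141 - 74} = -18 - \frac{1}{-4141 - 74} = -18 - \frac{1}{-4215} = -18 - - \frac{1}{4215} = -18 + \frac{1}{4215} = - \frac{75869}{4215}$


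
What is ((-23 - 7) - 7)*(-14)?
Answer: 518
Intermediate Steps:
((-23 - 7) - 7)*(-14) = (-30 - 7)*(-14) = -37*(-14) = 518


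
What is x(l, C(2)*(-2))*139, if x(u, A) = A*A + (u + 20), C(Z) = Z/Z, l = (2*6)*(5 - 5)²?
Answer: 3336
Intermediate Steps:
l = 0 (l = 12*0² = 12*0 = 0)
C(Z) = 1
x(u, A) = 20 + u + A² (x(u, A) = A² + (20 + u) = 20 + u + A²)
x(l, C(2)*(-2))*139 = (20 + 0 + (1*(-2))²)*139 = (20 + 0 + (-2)²)*139 = (20 + 0 + 4)*139 = 24*139 = 3336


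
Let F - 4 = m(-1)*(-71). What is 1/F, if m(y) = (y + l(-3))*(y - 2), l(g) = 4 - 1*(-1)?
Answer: 1/856 ≈ 0.0011682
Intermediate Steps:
l(g) = 5 (l(g) = 4 + 1 = 5)
m(y) = (-2 + y)*(5 + y) (m(y) = (y + 5)*(y - 2) = (5 + y)*(-2 + y) = (-2 + y)*(5 + y))
F = 856 (F = 4 + (-10 + (-1)**2 + 3*(-1))*(-71) = 4 + (-10 + 1 - 3)*(-71) = 4 - 12*(-71) = 4 + 852 = 856)
1/F = 1/856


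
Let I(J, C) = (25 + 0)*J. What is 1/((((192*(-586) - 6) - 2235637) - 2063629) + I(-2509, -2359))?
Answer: -1/4474509 ≈ -2.2349e-7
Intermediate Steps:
I(J, C) = 25*J
1/((((192*(-586) - 6) - 2235637) - 2063629) + I(-2509, -2359)) = 1/((((192*(-586) - 6) - 2235637) - 2063629) + 25*(-2509)) = 1/((((-112512 - 6) - 2235637) - 2063629) - 62725) = 1/(((-112518 - 2235637) - 2063629) - 62725) = 1/((-2348155 - 2063629) - 62725) = 1/(-4411784 - 62725) = 1/(-4474509) = -1/4474509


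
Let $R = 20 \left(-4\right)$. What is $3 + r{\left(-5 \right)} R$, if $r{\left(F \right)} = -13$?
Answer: $1043$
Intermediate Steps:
$R = -80$
$3 + r{\left(-5 \right)} R = 3 - -1040 = 3 + 1040 = 1043$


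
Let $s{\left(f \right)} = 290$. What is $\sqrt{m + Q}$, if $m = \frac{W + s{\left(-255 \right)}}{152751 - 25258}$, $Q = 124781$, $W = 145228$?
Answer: $\frac{7 \sqrt{41393203179707}}{127493} \approx 353.25$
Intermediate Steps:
$m = \frac{145518}{127493}$ ($m = \frac{145228 + 290}{152751 - 25258} = \frac{145518}{127493} \approx 1.1414$)
$\sqrt{m + Q} = \sqrt{\frac{145518}{127493} + 124781} = \sqrt{\frac{15908849551}{127493}} = \frac{7 \sqrt{41393203179707}}{127493}$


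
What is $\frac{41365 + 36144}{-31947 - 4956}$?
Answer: $- \frac{77509}{36903} \approx -2.1003$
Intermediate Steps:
$\frac{41365 + 36144}{-31947 - 4956} = \frac{77509}{-36903} = 77509 \left(- \frac{1}{36903}\right) = - \frac{77509}{36903}$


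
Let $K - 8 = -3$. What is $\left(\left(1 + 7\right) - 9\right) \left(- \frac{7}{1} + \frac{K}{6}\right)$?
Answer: $\frac{37}{6} \approx 6.1667$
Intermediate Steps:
$K = 5$ ($K = 8 - 3 = 5$)
$\left(\left(1 + 7\right) - 9\right) \left(- \frac{7}{1} + \frac{K}{6}\right) = \left(\left(1 + 7\right) - 9\right) \left(- \frac{7}{1} + \frac{5}{6}\right) = \left(8 - 9\right) \left(\left(-7\right) 1 + 5 \cdot \frac{1}{6}\right) = - (-7 + \frac{5}{6}) = \left(-1\right) \left(- \frac{37}{6}\right) = \frac{37}{6}$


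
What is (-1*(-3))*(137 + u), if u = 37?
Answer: 522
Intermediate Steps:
(-1*(-3))*(137 + u) = (-1*(-3))*(137 + 37) = 3*174 = 522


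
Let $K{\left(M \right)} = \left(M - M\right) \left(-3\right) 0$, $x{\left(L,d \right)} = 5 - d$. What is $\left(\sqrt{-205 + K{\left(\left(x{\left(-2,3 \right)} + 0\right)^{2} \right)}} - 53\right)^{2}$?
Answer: $\left(53 - i \sqrt{205}\right)^{2} \approx 2604.0 - 1517.7 i$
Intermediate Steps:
$K{\left(M \right)} = 0$ ($K{\left(M \right)} = 0 \left(-3\right) 0 = 0 \cdot 0 = 0$)
$\left(\sqrt{-205 + K{\left(\left(x{\left(-2,3 \right)} + 0\right)^{2} \right)}} - 53\right)^{2} = \left(\sqrt{-205 + 0} - 53\right)^{2} = \left(\sqrt{-205} - 53\right)^{2} = \left(i \sqrt{205} - 53\right)^{2} = \left(-53 + i \sqrt{205}\right)^{2}$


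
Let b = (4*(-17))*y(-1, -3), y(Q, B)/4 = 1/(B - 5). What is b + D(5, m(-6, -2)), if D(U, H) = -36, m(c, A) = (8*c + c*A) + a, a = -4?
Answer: -2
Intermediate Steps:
y(Q, B) = 4/(-5 + B) (y(Q, B) = 4/(B - 5) = 4/(-5 + B))
m(c, A) = -4 + 8*c + A*c (m(c, A) = (8*c + c*A) - 4 = (8*c + A*c) - 4 = -4 + 8*c + A*c)
b = 34 (b = (4*(-17))*(4/(-5 - 3)) = -272/(-8) = -272*(-1)/8 = -68*(-1/2) = 34)
b + D(5, m(-6, -2)) = 34 - 36 = -2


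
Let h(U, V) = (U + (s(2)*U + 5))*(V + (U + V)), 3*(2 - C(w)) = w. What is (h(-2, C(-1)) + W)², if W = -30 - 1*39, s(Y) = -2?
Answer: 22801/9 ≈ 2533.4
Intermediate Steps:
C(w) = 2 - w/3
W = -69 (W = -30 - 39 = -69)
h(U, V) = (5 - U)*(U + 2*V) (h(U, V) = (U + (-2*U + 5))*(V + (U + V)) = (U + (5 - 2*U))*(U + 2*V) = (5 - U)*(U + 2*V))
(h(-2, C(-1)) + W)² = ((-1*(-2)² + 5*(-2) + 10*(2 - ⅓*(-1)) - 2*(-2)*(2 - ⅓*(-1))) - 69)² = ((-1*4 - 10 + 10*(2 + ⅓) - 2*(-2)*(2 + ⅓)) - 69)² = ((-4 - 10 + 10*(7/3) - 2*(-2)*7/3) - 69)² = ((-4 - 10 + 70/3 + 28/3) - 69)² = (56/3 - 69)² = (-151/3)² = 22801/9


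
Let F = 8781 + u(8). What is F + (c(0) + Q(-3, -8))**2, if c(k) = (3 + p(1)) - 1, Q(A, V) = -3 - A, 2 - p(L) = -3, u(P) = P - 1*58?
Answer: 8780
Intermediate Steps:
u(P) = -58 + P (u(P) = P - 58 = -58 + P)
p(L) = 5 (p(L) = 2 - 1*(-3) = 2 + 3 = 5)
F = 8731 (F = 8781 + (-58 + 8) = 8781 - 50 = 8731)
c(k) = 7 (c(k) = (3 + 5) - 1 = 8 - 1 = 7)
F + (c(0) + Q(-3, -8))**2 = 8731 + (7 + (-3 - 1*(-3)))**2 = 8731 + (7 + (-3 + 3))**2 = 8731 + (7 + 0)**2 = 8731 + 7**2 = 8731 + 49 = 8780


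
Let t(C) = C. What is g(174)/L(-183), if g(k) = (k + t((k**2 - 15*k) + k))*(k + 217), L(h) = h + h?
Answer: -1825579/61 ≈ -29928.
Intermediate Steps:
L(h) = 2*h
g(k) = (217 + k)*(k**2 - 13*k) (g(k) = (k + ((k**2 - 15*k) + k))*(k + 217) = (k + (k**2 - 14*k))*(217 + k) = (k**2 - 13*k)*(217 + k) = (217 + k)*(k**2 - 13*k))
g(174)/L(-183) = (174*(-2821 + 174**2 + 204*174))/((2*(-183))) = (174*(-2821 + 30276 + 35496))/(-366) = (174*62951)*(-1/366) = 10953474*(-1/366) = -1825579/61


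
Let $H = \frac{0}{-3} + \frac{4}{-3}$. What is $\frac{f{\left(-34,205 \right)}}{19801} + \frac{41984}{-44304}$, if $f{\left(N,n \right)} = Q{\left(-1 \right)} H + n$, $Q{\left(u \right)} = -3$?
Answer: $- \frac{51379103}{54828969} \approx -0.93708$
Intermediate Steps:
$H = - \frac{4}{3}$ ($H = 0 \left(- \frac{1}{3}\right) + 4 \left(- \frac{1}{3}\right) = 0 - \frac{4}{3} = - \frac{4}{3} \approx -1.3333$)
$f{\left(N,n \right)} = 4 + n$ ($f{\left(N,n \right)} = \left(-3\right) \left(- \frac{4}{3}\right) + n = 4 + n$)
$\frac{f{\left(-34,205 \right)}}{19801} + \frac{41984}{-44304} = \frac{4 + 205}{19801} + \frac{41984}{-44304} = 209 \cdot \frac{1}{19801} + 41984 \left(- \frac{1}{44304}\right) = \frac{209}{19801} - \frac{2624}{2769} = - \frac{51379103}{54828969}$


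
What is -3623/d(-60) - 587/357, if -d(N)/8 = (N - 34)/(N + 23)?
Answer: 47414783/268464 ≈ 176.61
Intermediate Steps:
d(N) = -8*(-34 + N)/(23 + N) (d(N) = -8*(N - 34)/(N + 23) = -8*(-34 + N)/(23 + N))
-3623/d(-60) - 587/357 = -3623*(23 - 60)/(8*(34 - 1*(-60))) - 587/357 = -3623*(-37/(8*(34 + 60))) - 587*1/357 = -3623/(8*(-1/37)*94) - 587/357 = -3623/(-752/37) - 587/357 = -3623*(-37/752) - 587/357 = 134051/752 - 587/357 = 47414783/268464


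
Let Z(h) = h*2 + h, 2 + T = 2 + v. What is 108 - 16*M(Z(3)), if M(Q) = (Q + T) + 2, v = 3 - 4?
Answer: -52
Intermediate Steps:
v = -1
T = -1 (T = -2 + (2 - 1) = -2 + 1 = -1)
Z(h) = 3*h (Z(h) = 2*h + h = 3*h)
M(Q) = 1 + Q (M(Q) = (Q - 1) + 2 = (-1 + Q) + 2 = 1 + Q)
108 - 16*M(Z(3)) = 108 - 16*(1 + 3*3) = 108 - 16*(1 + 9) = 108 - 16*10 = 108 - 160 = -52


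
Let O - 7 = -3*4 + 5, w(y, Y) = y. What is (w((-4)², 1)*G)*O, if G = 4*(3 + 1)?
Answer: 0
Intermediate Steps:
O = 0 (O = 7 + (-3*4 + 5) = 7 + (-12 + 5) = 7 - 7 = 0)
G = 16 (G = 4*4 = 16)
(w((-4)², 1)*G)*O = ((-4)²*16)*0 = (16*16)*0 = 256*0 = 0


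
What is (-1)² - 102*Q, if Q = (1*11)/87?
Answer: -345/29 ≈ -11.897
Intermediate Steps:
Q = 11/87 (Q = 11*(1/87) = 11/87 ≈ 0.12644)
(-1)² - 102*Q = (-1)² - 102*11/87 = 1 - 374/29 = -345/29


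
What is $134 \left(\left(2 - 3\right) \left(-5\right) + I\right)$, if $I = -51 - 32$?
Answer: $-10452$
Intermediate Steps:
$I = -83$ ($I = -51 - 32 = -83$)
$134 \left(\left(2 - 3\right) \left(-5\right) + I\right) = 134 \left(\left(2 - 3\right) \left(-5\right) - 83\right) = 134 \left(\left(-1\right) \left(-5\right) - 83\right) = 134 \left(5 - 83\right) = 134 \left(-78\right) = -10452$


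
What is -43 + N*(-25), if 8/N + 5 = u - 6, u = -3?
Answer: -201/7 ≈ -28.714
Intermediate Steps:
N = -4/7 (N = 8/(-5 + (-3 - 6)) = 8/(-5 - 9) = 8/(-14) = 8*(-1/14) = -4/7 ≈ -0.57143)
-43 + N*(-25) = -43 - 4/7*(-25) = -43 + 100/7 = -201/7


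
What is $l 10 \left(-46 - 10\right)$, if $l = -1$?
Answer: $560$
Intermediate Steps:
$l 10 \left(-46 - 10\right) = \left(-1\right) 10 \left(-46 - 10\right) = \left(-10\right) \left(-56\right) = 560$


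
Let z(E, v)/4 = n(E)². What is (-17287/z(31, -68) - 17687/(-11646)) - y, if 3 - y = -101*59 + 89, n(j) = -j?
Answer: -131525621063/22383612 ≈ -5876.0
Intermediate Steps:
z(E, v) = 4*E² (z(E, v) = 4*(-E)² = 4*E²)
y = 5873 (y = 3 - (-101*59 + 89) = 3 - (-5959 + 89) = 3 - 1*(-5870) = 3 + 5870 = 5873)
(-17287/z(31, -68) - 17687/(-11646)) - y = (-17287/(4*31²) - 17687/(-11646)) - 1*5873 = (-17287/(4*961) - 17687*(-1/11646)) - 5873 = (-17287/3844 + 17687/11646) - 5873 = -66667787/22383612 - 5873 = -131525621063/22383612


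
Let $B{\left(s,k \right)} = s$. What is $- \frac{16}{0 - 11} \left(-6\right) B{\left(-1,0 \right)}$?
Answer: $\frac{96}{11} \approx 8.7273$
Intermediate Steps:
$- \frac{16}{0 - 11} \left(-6\right) B{\left(-1,0 \right)} = - \frac{16}{0 - 11} \left(-6\right) \left(-1\right) = - \frac{16}{-11} \left(-6\right) \left(-1\right) = \left(-16\right) \left(- \frac{1}{11}\right) \left(-6\right) \left(-1\right) = \frac{16}{11} \left(-6\right) \left(-1\right) = \left(- \frac{96}{11}\right) \left(-1\right) = \frac{96}{11}$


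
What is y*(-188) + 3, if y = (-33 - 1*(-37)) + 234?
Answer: -44741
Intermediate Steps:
y = 238 (y = (-33 + 37) + 234 = 4 + 234 = 238)
y*(-188) + 3 = 238*(-188) + 3 = -44744 + 3 = -44741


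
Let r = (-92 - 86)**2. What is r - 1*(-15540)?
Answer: 47224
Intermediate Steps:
r = 31684 (r = (-178)**2 = 31684)
r - 1*(-15540) = 31684 - 1*(-15540) = 31684 + 15540 = 47224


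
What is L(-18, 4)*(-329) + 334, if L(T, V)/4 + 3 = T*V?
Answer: 99034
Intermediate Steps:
L(T, V) = -12 + 4*T*V (L(T, V) = -12 + 4*(T*V) = -12 + 4*T*V)
L(-18, 4)*(-329) + 334 = (-12 + 4*(-18)*4)*(-329) + 334 = (-12 - 288)*(-329) + 334 = -300*(-329) + 334 = 98700 + 334 = 99034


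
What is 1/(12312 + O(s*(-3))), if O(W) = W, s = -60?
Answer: 1/12492 ≈ 8.0051e-5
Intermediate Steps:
1/(12312 + O(s*(-3))) = 1/(12312 - 60*(-3)) = 1/(12312 + 180) = 1/12492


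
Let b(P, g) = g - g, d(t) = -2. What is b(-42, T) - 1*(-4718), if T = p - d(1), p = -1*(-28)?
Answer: 4718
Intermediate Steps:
p = 28
T = 30 (T = 28 - 1*(-2) = 28 + 2 = 30)
b(P, g) = 0
b(-42, T) - 1*(-4718) = 0 - 1*(-4718) = 0 + 4718 = 4718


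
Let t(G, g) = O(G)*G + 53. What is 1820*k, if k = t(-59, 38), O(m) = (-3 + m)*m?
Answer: -392699580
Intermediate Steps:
O(m) = m*(-3 + m)
t(G, g) = 53 + G²*(-3 + G) (t(G, g) = (G*(-3 + G))*G + 53 = G²*(-3 + G) + 53 = 53 + G²*(-3 + G))
k = -215769 (k = 53 + (-59)²*(-3 - 59) = 53 + 3481*(-62) = 53 - 215822 = -215769)
1820*k = 1820*(-215769) = -392699580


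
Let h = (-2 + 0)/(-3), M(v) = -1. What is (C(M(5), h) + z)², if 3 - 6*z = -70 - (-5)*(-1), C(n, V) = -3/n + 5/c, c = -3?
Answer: 1849/9 ≈ 205.44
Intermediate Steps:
h = ⅔ (h = -2*(-⅓) = ⅔ ≈ 0.66667)
C(n, V) = -5/3 - 3/n (C(n, V) = -3/n + 5/(-3) = -3/n + 5*(-⅓) = -3/n - 5/3 = -5/3 - 3/n)
z = 13 (z = ½ - (-70 - (-5)*(-1))/6 = ½ - (-70 - 1*5)/6 = ½ - (-70 - 5)/6 = ½ - ⅙*(-75) = ½ + 25/2 = 13)
(C(M(5), h) + z)² = ((-5/3 - 3/(-1)) + 13)² = ((-5/3 - 3*(-1)) + 13)² = ((-5/3 + 3) + 13)² = (4/3 + 13)² = (43/3)² = 1849/9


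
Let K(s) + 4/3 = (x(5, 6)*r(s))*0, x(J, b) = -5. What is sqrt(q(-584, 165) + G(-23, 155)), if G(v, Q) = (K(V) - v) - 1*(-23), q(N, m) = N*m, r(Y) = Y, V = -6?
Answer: I*sqrt(866838)/3 ≈ 310.35*I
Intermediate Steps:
K(s) = -4/3 (K(s) = -4/3 - 5*s*0 = -4/3 + 0 = -4/3)
G(v, Q) = 65/3 - v (G(v, Q) = (-4/3 - v) - 1*(-23) = (-4/3 - v) + 23 = 65/3 - v)
sqrt(q(-584, 165) + G(-23, 155)) = sqrt(-584*165 + (65/3 - 1*(-23))) = sqrt(-96360 + (65/3 + 23)) = sqrt(-96360 + 134/3) = sqrt(-288946/3) = I*sqrt(866838)/3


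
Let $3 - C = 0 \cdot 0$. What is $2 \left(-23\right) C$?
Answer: $-138$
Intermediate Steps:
$C = 3$ ($C = 3 - 0 \cdot 0 = 3 - 0 = 3 + 0 = 3$)
$2 \left(-23\right) C = 2 \left(-23\right) 3 = \left(-46\right) 3 = -138$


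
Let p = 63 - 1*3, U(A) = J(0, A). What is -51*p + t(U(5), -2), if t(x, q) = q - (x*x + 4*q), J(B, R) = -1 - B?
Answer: -3055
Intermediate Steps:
U(A) = -1 (U(A) = -1 - 1*0 = -1 + 0 = -1)
t(x, q) = -x² - 3*q (t(x, q) = q - (x² + 4*q) = q + (-x² - 4*q) = -x² - 3*q)
p = 60 (p = 63 - 3 = 60)
-51*p + t(U(5), -2) = -51*60 + (-1*(-1)² - 3*(-2)) = -3060 + (-1*1 + 6) = -3060 + (-1 + 6) = -3060 + 5 = -3055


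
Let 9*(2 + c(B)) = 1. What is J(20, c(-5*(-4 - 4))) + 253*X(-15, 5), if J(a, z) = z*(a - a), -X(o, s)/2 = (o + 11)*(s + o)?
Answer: -20240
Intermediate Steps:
X(o, s) = -2*(11 + o)*(o + s) (X(o, s) = -2*(o + 11)*(s + o) = -2*(11 + o)*(o + s))
c(B) = -17/9 (c(B) = -2 + (1/9)*1 = -2 + 1/9 = -17/9)
J(a, z) = 0 (J(a, z) = z*0 = 0)
J(20, c(-5*(-4 - 4))) + 253*X(-15, 5) = 0 + 253*(-22*(-15) - 22*5 - 2*(-15)**2 - 2*(-15)*5) = 0 + 253*(330 - 110 - 2*225 + 150) = 0 + 253*(330 - 110 - 450 + 150) = 0 + 253*(-80) = 0 - 20240 = -20240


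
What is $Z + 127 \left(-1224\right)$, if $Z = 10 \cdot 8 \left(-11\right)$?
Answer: $-156328$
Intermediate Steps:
$Z = -880$ ($Z = 80 \left(-11\right) = -880$)
$Z + 127 \left(-1224\right) = -880 + 127 \left(-1224\right) = -880 - 155448 = -156328$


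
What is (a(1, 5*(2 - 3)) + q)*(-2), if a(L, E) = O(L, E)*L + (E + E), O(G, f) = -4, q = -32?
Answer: 92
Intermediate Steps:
a(L, E) = -4*L + 2*E (a(L, E) = -4*L + (E + E) = -4*L + 2*E)
(a(1, 5*(2 - 3)) + q)*(-2) = ((-4*1 + 2*(5*(2 - 3))) - 32)*(-2) = ((-4 + 2*(5*(-1))) - 32)*(-2) = ((-4 + 2*(-5)) - 32)*(-2) = ((-4 - 10) - 32)*(-2) = (-14 - 32)*(-2) = -46*(-2) = 92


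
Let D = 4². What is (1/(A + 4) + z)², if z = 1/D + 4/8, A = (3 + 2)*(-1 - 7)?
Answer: 5929/20736 ≈ 0.28593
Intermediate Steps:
D = 16
A = -40 (A = 5*(-8) = -40)
z = 9/16 (z = 1/16 + 4/8 = 1*(1/16) + 4*(⅛) = 1/16 + ½ = 9/16 ≈ 0.56250)
(1/(A + 4) + z)² = (1/(-40 + 4) + 9/16)² = (1/(-36) + 9/16)² = (-1/36 + 9/16)² = (77/144)² = 5929/20736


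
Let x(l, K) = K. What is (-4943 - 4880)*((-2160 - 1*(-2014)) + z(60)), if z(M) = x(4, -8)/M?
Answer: 21532016/15 ≈ 1.4355e+6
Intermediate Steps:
z(M) = -8/M
(-4943 - 4880)*((-2160 - 1*(-2014)) + z(60)) = (-4943 - 4880)*((-2160 - 1*(-2014)) - 8/60) = -9823*((-2160 + 2014) - 8*1/60) = -9823*(-146 - 2/15) = -9823*(-2192/15) = 21532016/15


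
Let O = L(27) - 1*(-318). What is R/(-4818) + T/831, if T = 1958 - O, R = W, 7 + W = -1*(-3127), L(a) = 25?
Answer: 864725/667293 ≈ 1.2959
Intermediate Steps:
W = 3120 (W = -7 - 1*(-3127) = -7 + 3127 = 3120)
O = 343 (O = 25 - 1*(-318) = 25 + 318 = 343)
R = 3120
T = 1615 (T = 1958 - 1*343 = 1958 - 343 = 1615)
R/(-4818) + T/831 = 3120/(-4818) + 1615/831 = 3120*(-1/4818) + 1615*(1/831) = -520/803 + 1615/831 = 864725/667293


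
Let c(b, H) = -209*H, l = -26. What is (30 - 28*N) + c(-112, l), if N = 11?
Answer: 5156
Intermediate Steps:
(30 - 28*N) + c(-112, l) = (30 - 28*11) - 209*(-26) = (30 - 308) + 5434 = -278 + 5434 = 5156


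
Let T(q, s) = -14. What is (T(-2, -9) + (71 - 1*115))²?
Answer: 3364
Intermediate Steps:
(T(-2, -9) + (71 - 1*115))² = (-14 + (71 - 1*115))² = (-14 + (71 - 115))² = (-14 - 44)² = (-58)² = 3364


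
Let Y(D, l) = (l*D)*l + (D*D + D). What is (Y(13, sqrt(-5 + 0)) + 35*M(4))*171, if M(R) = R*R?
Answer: 115767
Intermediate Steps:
M(R) = R**2
Y(D, l) = D + D**2 + D*l**2 (Y(D, l) = (D*l)*l + (D**2 + D) = D*l**2 + (D + D**2) = D + D**2 + D*l**2)
(Y(13, sqrt(-5 + 0)) + 35*M(4))*171 = (13*(1 + 13 + (sqrt(-5 + 0))**2) + 35*4**2)*171 = (13*(1 + 13 + (sqrt(-5))**2) + 35*16)*171 = (13*(1 + 13 + (I*sqrt(5))**2) + 560)*171 = (13*(1 + 13 - 5) + 560)*171 = (13*9 + 560)*171 = (117 + 560)*171 = 677*171 = 115767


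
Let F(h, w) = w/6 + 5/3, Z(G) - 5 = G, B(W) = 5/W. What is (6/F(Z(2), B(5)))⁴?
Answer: 1679616/14641 ≈ 114.72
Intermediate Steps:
Z(G) = 5 + G
F(h, w) = 5/3 + w/6 (F(h, w) = w*(⅙) + 5*(⅓) = w/6 + 5/3 = 5/3 + w/6)
(6/F(Z(2), B(5)))⁴ = (6/(5/3 + (5/5)/6))⁴ = (6/(5/3 + (5*(⅕))/6))⁴ = (6/(5/3 + (⅙)*1))⁴ = (6/(5/3 + ⅙))⁴ = (6/(11/6))⁴ = (6*(6/11))⁴ = (36/11)⁴ = 1679616/14641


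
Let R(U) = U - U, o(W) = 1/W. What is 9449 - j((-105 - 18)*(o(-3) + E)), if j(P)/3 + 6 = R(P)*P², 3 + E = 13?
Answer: 9467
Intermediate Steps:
E = 10 (E = -3 + 13 = 10)
R(U) = 0
j(P) = -18 (j(P) = -18 + 3*(0*P²) = -18 + 3*0 = -18 + 0 = -18)
9449 - j((-105 - 18)*(o(-3) + E)) = 9449 - 1*(-18) = 9449 + 18 = 9467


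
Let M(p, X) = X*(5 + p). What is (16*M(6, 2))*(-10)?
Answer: -3520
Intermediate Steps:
(16*M(6, 2))*(-10) = (16*(2*(5 + 6)))*(-10) = (16*(2*11))*(-10) = (16*22)*(-10) = 352*(-10) = -3520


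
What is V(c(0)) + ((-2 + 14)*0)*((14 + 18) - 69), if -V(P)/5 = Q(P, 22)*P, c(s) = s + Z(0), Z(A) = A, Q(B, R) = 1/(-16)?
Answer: 0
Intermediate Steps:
Q(B, R) = -1/16
c(s) = s (c(s) = s + 0 = s)
V(P) = 5*P/16 (V(P) = -(-5)*P/16 = 5*P/16)
V(c(0)) + ((-2 + 14)*0)*((14 + 18) - 69) = (5/16)*0 + ((-2 + 14)*0)*((14 + 18) - 69) = 0 + (12*0)*(32 - 69) = 0 + 0*(-37) = 0 + 0 = 0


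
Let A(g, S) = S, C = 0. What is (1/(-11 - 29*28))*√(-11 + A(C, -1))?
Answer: -I*√3/560 ≈ -0.0030929*I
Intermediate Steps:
(1/(-11 - 29*28))*√(-11 + A(C, -1)) = (1/(-11 - 29*28))*√(-11 - 1) = ((1/28)/(-40))*√(-12) = (-1/40*1/28)*(2*I*√3) = -I*√3/560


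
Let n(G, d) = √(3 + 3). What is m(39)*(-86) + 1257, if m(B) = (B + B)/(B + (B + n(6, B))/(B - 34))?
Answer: 2032413/1825 + 1118*√6/1825 ≈ 1115.2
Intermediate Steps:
n(G, d) = √6
m(B) = 2*B/(B + (B + √6)/(-34 + B)) (m(B) = (B + B)/(B + (B + √6)/(B - 34)) = (2*B)/(B + (B + √6)/(-34 + B)) = 2*B/(B + (B + √6)/(-34 + B)))
m(39)*(-86) + 1257 = (2*39*(-34 + 39)/(√6 + 39² - 33*39))*(-86) + 1257 = (2*39*5/(√6 + 1521 - 1287))*(-86) + 1257 = (2*39*5/(234 + √6))*(-86) + 1257 = (390/(234 + √6))*(-86) + 1257 = -33540/(234 + √6) + 1257 = 1257 - 33540/(234 + √6)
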